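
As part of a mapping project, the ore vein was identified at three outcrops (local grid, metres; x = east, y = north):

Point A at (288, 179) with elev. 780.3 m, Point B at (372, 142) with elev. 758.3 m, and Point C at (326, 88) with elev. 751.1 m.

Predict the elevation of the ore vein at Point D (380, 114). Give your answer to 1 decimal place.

749.9 m

Two edge vectors: Point A→Point B = (84, -37, -22), Point A→Point C = (38, -91, -29.2).
Normal n = (Point A→Point B) × (Point A→Point C) = (-921.6, 1616.8, -6238).
So ∂z/∂x = −n_x/n_z = −0.14774 and ∂z/∂y = −n_y/n_z = 0.25919.
Intercept c from Point A: 780.3 + 42.55 − 46.39 = 776.45.
At (380, 114): z = −56.1 + 29.5 + 776.45 = 749.9 m.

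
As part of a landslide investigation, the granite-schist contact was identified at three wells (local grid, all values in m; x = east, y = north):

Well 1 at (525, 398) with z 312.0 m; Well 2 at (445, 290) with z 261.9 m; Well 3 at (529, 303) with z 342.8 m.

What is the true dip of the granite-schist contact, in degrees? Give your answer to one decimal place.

Let the plane be z = a·x + b·y + c.
Well 2−Well 1: −80a − 108b = −50.1;  Well 3−Well 1: 4a − 95b = 30.8.
Solving gives a = 1.00671, b = −0.28182.
Gradient magnitude |∇z| = √(a² + b²) = √(1.01347 + 0.07942) = 1.04541.
True dip = arctan(1.04541) = 46.3°, dipping toward WNW (azimuth ≈ 286°).

46.3°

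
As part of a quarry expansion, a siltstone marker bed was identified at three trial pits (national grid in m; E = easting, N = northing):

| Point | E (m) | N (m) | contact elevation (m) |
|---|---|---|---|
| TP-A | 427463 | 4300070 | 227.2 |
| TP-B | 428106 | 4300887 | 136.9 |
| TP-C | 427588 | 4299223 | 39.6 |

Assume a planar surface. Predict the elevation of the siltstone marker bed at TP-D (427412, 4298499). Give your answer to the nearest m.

-20 m

Two edge vectors: TP-A→TP-B = (643, 817, -90.3), TP-A→TP-C = (125, -847, -187.6).
Normal n = (TP-A→TP-B) × (TP-A→TP-C) = (-229753.3, 109339.3, -646746).
So ∂z/∂E = −n_x/n_z = −0.35524503 and ∂z/∂N = −n_y/n_z = 0.16906065.
Intercept c from TP-A: 227.2 + 151854.10 − 726972.63 = −574891.33.
At (427412, 4298499): z = −151836.0 + 726707.0 − 574891.33 = -20.3 m.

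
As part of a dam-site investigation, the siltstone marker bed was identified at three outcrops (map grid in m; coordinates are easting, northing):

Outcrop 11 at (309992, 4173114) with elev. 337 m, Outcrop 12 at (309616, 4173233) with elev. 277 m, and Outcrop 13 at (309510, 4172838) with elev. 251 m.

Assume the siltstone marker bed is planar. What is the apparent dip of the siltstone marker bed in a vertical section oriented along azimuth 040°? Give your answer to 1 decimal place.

Two edge vectors: Outcrop 11→Outcrop 12 = (-376, 119, -60), Outcrop 11→Outcrop 13 = (-482, -276, -86).
Normal n = (Outcrop 11→Outcrop 12) × (Outcrop 11→Outcrop 13) = (-26794, -3416, 161134).
So ∂z/∂easting = −n_x/n_z = 0.16628 and ∂z/∂northing = −n_y/n_z = 0.02120.
Unit vector along 040° is (sin 40°, cos 40°) = (0.6428, 0.7660).
Slope in that direction = a·(0.6428) + b·(0.7660) = 0.12313.
Apparent dip = arctan|0.12313| = 7.0° (true dip is 9.5°, so apparent ≤ true as expected).

7.0°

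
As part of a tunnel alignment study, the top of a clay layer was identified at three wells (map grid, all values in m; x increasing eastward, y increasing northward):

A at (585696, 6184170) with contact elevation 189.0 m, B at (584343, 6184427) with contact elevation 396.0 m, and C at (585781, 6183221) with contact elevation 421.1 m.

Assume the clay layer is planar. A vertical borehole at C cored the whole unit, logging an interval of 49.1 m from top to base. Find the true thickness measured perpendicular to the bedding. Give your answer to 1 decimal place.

Two edge vectors: A→B = (-1353, 257, 207), A→C = (85, -949, 232.1).
Normal n = (A→B) × (A→C) = (256092.7, 331626.3, 1262152).
So ∂z/∂x = −n_x/n_z = −0.20290 and ∂z/∂y = −n_y/n_z = −0.26275.
|∇z| = √(a²+b²) = 0.33197, so dip δ = arctan(0.33197) = 18.36°.
True thickness = vertical thickness × cos δ = 49.1 × cos 18.36° = 46.6 m.

46.6 m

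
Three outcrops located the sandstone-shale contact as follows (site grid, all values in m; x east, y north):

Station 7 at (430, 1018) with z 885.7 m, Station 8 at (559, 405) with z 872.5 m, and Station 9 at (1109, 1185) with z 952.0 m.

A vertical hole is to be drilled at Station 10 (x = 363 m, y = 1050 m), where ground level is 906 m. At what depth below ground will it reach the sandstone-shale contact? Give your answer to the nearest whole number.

Two edge vectors: Station 7→Station 8 = (129, -613, -13.2), Station 7→Station 9 = (679, 167, 66.3).
Normal n = (Station 7→Station 8) × (Station 7→Station 9) = (-38437.5, -17515.5, 437770).
So ∂z/∂x = −n_x/n_z = 0.08780 and ∂z/∂y = −n_y/n_z = 0.04001.
Intercept c from Station 7: 885.7 − 37.76 − 40.73 = 807.21.
At (363, 1050): z_contact = 31.9 + 42.0 + 807.21 = 881.1 m.
Depth below ground = 906 − 881.1 = 25 m.

25 m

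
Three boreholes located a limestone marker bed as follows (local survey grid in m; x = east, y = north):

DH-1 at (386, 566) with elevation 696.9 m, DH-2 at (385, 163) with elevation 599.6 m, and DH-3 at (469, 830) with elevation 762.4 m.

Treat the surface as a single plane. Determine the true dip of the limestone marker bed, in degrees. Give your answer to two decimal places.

Two edge vectors: DH-1→DH-2 = (-1, -403, -97.3), DH-1→DH-3 = (83, 264, 65.5).
Normal n = (DH-1→DH-2) × (DH-1→DH-3) = (-709.3, -8010.4, 33185).
So ∂z/∂x = −n_x/n_z = 0.02137 and ∂z/∂y = −n_y/n_z = 0.24139.
Gradient magnitude |∇z| = √(a² + b²) = √(0.00046 + 0.05827) = 0.24233.
True dip = arctan(0.24233) = 13.62°, dipping toward S (azimuth ≈ 185°).

13.62°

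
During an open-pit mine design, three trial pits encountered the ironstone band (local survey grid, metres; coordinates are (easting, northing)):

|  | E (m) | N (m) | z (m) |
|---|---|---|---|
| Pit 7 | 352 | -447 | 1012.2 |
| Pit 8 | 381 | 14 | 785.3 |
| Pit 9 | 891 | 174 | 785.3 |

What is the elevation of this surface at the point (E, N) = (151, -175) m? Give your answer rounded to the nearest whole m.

Two edge vectors: Pit 7→Pit 8 = (29, 461, -226.9), Pit 7→Pit 9 = (539, 621, -226.9).
Normal n = (Pit 7→Pit 8) × (Pit 7→Pit 9) = (36304, -115719, -230470).
So ∂z/∂E = −n_x/n_z = 0.15752 and ∂z/∂N = −n_y/n_z = −0.50210.
Intercept c from Pit 7: 1012.2 − 55.45 − 224.44 = 732.31.
At (151, -175): z = 23.8 + 87.9 + 732.31 = 844.0 m.

844 m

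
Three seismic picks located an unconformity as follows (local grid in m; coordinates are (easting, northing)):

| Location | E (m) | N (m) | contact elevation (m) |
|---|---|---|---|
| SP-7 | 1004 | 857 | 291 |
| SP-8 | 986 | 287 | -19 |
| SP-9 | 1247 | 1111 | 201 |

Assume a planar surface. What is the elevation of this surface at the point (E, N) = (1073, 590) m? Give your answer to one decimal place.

70.6 m

Two edge vectors: SP-7→SP-8 = (-18, -570, -310), SP-7→SP-9 = (243, 254, -90).
Normal n = (SP-7→SP-8) × (SP-7→SP-9) = (130040, -76950, 133938).
So ∂z/∂E = −n_x/n_z = −0.970897 and ∂z/∂N = −n_y/n_z = 0.574520.
Intercept c from SP-7: 291 + 974.78 − 492.36 = 773.42.
At (1073, 590): z = −1041.8 + 339.0 + 773.42 = 70.6 m.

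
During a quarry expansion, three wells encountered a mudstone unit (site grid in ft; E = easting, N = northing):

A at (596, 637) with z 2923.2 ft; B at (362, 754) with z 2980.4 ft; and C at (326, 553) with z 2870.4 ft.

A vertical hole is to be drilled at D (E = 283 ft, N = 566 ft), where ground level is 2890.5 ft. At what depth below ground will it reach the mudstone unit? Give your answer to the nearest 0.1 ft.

14.2 ft

Two edge vectors: A→B = (-234, 117, 57.2), A→C = (-270, -84, -52.8).
Normal n = (A→B) × (A→C) = (-1372.8, -27799.2, 51246).
So ∂z/∂E = −n_x/n_z = 0.02679 and ∂z/∂N = −n_y/n_z = 0.54247.
Intercept c from A: 2923.2 − 15.97 − 345.55 = 2561.68.
At (283, 566): z_contact = 7.58 + 307.04 + 2561.68 = 2876.30 ft.
Depth below ground = 2890.5 − 2876.30 = 14.2 ft.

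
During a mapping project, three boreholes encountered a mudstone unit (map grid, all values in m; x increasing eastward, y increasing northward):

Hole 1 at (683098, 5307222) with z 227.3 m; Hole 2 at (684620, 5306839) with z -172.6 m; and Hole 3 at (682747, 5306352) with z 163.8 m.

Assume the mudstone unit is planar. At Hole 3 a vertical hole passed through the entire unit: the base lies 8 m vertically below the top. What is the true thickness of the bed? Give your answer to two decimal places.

Let the plane be z = a·x + b·y + c.
Hole 2−Hole 1: 1522a − 383b = −399.9;  Hole 3−Hole 1: −351a − 870b = −63.5.
Solving gives a = −0.22186, b = 0.16250.
|∇z| = √(a²+b²) = 0.27500, so dip δ = arctan(0.27500) = 15.38°.
True thickness = vertical thickness × cos δ = 8 × cos 15.38° = 7.71 m.

7.71 m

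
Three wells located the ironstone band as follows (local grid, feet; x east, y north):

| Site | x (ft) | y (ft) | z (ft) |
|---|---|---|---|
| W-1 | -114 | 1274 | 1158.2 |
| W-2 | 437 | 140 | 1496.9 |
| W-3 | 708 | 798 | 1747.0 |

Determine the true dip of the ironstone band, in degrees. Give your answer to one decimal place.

37.2°

Two edge vectors: W-1→W-2 = (551, -1134, 338.7), W-1→W-3 = (822, -476, 588.8).
Normal n = (W-1→W-2) × (W-1→W-3) = (-506478, -46017.4, 669872).
So ∂z/∂x = −n_x/n_z = 0.75608 and ∂z/∂y = −n_y/n_z = 0.06870.
Gradient magnitude |∇z| = √(a² + b²) = √(0.57166 + 0.00472) = 0.75920.
True dip = arctan(0.75920) = 37.2°, dipping toward W (azimuth ≈ 265°).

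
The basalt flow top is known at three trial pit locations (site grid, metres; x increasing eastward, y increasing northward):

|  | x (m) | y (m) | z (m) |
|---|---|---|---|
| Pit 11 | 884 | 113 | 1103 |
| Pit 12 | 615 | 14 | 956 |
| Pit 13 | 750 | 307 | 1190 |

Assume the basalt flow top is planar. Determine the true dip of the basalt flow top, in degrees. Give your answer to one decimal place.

Let the plane be z = a·x + b·y + c.
Pit 12−Pit 11: −269a − 99b = −147;  Pit 13−Pit 11: −134a + 194b = 87.
Solving gives a = 0.30412, b = 0.65851.
Gradient magnitude |∇z| = √(a² + b²) = √(0.09249 + 0.43364) = 0.72535.
True dip = arctan(0.72535) = 36.0°, dipping toward SSW (azimuth ≈ 205°).

36.0°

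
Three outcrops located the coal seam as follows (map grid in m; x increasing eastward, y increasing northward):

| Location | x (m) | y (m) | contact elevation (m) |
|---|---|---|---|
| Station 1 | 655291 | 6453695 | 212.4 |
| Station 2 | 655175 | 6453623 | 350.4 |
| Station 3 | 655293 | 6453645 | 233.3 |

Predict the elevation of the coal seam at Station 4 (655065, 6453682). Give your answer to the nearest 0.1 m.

Two edge vectors: Station 1→Station 2 = (-116, -72, 138), Station 1→Station 3 = (2, -50, 20.9).
Normal n = (Station 1→Station 2) × (Station 1→Station 3) = (5395.2, 2700.4, 5944).
So ∂z/∂x = −n_x/n_z = −0.907671602 and ∂z/∂y = −n_y/n_z = −0.454306864.
Intercept c from Station 1: 212.4 + 594789.03 + 2931957.94 = 3526959.37.
At (655065, 6453682): z = −594583.9 − 2931952.0 + 3526959.37 = 423.4 m.

423.4 m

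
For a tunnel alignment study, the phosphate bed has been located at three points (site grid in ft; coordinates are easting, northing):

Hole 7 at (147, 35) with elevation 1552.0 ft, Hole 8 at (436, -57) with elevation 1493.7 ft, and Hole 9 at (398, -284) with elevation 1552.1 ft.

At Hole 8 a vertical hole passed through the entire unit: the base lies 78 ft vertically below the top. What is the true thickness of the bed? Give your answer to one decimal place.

Two edge vectors: Hole 7→Hole 8 = (289, -92, -58.3), Hole 7→Hole 9 = (251, -319, 0.1).
Normal n = (Hole 7→Hole 8) × (Hole 7→Hole 9) = (-18606.9, -14662.2, -69099).
So ∂z/∂easting = −n_x/n_z = −0.26928 and ∂z/∂northing = −n_y/n_z = −0.21219.
|∇z| = √(a²+b²) = 0.34284, so dip δ = arctan(0.34284) = 18.92°.
True thickness = vertical thickness × cos δ = 78 × cos 18.92° = 73.8 ft.

73.8 ft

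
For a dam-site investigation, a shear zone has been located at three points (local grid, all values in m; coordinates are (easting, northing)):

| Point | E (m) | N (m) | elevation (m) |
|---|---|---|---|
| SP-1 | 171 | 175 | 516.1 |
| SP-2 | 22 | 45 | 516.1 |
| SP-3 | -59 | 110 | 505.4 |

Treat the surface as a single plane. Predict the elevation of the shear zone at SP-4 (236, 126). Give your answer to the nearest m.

524 m

Let the plane be z = a·E + b·N + c.
SP-2−SP-1: −149a − 130b = 0;  SP-3−SP-1: −230a − 65b = −10.7.
Solving gives a = 0.06881, b = −0.07887.
Then c = 516.1 − a·171 − b·175 = 518.14.
At (236, 126): z = 16.2 − 9.9 + 518.14 = 524.4 m.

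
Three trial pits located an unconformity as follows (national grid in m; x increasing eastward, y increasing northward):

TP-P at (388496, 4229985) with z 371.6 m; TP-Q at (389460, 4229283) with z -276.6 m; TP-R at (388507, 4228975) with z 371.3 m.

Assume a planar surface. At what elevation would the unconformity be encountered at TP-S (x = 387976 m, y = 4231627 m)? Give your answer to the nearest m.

Two edge vectors: TP-P→TP-Q = (964, -702, -648.2), TP-P→TP-R = (11, -1010, -0.3).
Normal n = (TP-P→TP-Q) × (TP-P→TP-R) = (-654471.4, -6841, -965918).
So ∂z/∂x = −n_x/n_z = −0.67756414 and ∂z/∂y = −n_y/n_z = −0.00708238.
Intercept c from TP-P: 371.6 + 263230.96 + 29958.37 = 293560.93.
At (387976, 4231627): z = −262878.6 − 29970.0 + 293560.93 = 712.3 m.

712 m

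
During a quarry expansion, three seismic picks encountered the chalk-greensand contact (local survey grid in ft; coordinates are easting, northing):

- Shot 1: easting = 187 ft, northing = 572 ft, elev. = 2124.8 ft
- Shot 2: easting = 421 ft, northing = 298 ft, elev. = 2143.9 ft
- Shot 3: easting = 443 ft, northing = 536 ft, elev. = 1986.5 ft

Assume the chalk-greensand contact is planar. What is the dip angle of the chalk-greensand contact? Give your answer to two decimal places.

40.99°

Two edge vectors: Shot 1→Shot 2 = (234, -274, 19.1), Shot 1→Shot 3 = (256, -36, -138.3).
Normal n = (Shot 1→Shot 2) × (Shot 1→Shot 3) = (38581.8, 37251.8, 61720).
So ∂z/∂easting = −n_x/n_z = −0.62511 and ∂z/∂northing = −n_y/n_z = −0.60356.
Gradient magnitude |∇z| = √(a² + b²) = √(0.39076 + 0.36429) = 0.86894.
True dip = arctan(0.86894) = 40.99°, dipping toward NE (azimuth ≈ 046°).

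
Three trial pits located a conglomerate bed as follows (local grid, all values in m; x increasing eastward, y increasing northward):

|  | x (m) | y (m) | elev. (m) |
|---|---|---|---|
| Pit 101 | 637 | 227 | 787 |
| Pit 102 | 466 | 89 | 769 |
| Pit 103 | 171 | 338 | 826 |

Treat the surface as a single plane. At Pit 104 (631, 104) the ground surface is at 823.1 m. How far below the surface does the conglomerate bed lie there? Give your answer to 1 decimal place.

Let the plane be z = a·x + b·y + c.
Pit 102−Pit 101: −171a − 138b = −18;  Pit 103−Pit 101: −466a + 111b = 39.
Solving gives a = −0.04063, b = 0.18078.
Then c = 787 − a·637 − b·227 = 771.84.
At (631, 104): z_contact = −25.64 + 18.80 + 771.84 = 765.01 m.
Depth below ground = 823.1 − 765.01 = 58.1 m.

58.1 m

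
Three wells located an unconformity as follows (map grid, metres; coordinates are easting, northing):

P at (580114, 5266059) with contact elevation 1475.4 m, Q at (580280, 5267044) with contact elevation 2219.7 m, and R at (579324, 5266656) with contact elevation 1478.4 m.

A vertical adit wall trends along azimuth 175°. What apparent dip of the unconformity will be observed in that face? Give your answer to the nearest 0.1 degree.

32.0°

Let the plane be z = a·easting + b·northing + c.
Q−P: 166a + 985b = 744.3;  R−P: −790a + 597b = 3.
Solving gives a = 0.50315, b = 0.67084.
Unit vector along 175° is (sin 175°, cos 175°) = (0.0872, -0.9962).
Slope in that direction = a·(0.0872) + b·(-0.9962) = −0.62443.
Apparent dip = arctan|0.62443| = 32.0° (true dip is 40.0°, so apparent ≤ true as expected).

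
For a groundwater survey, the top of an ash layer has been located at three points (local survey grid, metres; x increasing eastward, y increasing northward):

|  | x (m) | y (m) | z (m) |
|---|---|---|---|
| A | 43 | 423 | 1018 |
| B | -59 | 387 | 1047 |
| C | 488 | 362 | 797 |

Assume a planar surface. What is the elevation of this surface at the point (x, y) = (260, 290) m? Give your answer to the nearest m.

865 m

Let the plane be z = a·x + b·y + c.
B−A: −102a − 36b = 29;  C−A: 445a − 61b = −221.
Solving gives a = −0.43724, b = 0.43328.
Then c = 1018 − a·43 − b·423 = 853.52.
At (260, 290): z = −113.7 + 125.7 + 853.52 = 865.5 m.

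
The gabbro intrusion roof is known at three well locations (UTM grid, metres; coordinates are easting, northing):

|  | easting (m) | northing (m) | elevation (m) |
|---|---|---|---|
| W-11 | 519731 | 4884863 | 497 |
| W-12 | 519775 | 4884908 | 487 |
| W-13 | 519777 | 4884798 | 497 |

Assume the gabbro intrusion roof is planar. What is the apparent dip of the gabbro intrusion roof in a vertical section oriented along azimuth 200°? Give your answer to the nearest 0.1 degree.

7.6°

Two edge vectors: W-11→W-12 = (44, 45, -10), W-11→W-13 = (46, -65, 0).
Normal n = (W-11→W-12) × (W-11→W-13) = (-650, -460, -4930).
So ∂z/∂easting = −n_x/n_z = −0.13185 and ∂z/∂northing = −n_y/n_z = −0.09331.
Unit vector along 200° is (sin 200°, cos 200°) = (-0.3420, -0.9397).
Slope in that direction = a·(-0.3420) + b·(-0.9397) = 0.13277.
Apparent dip = arctan|0.13277| = 7.6° (true dip is 9.2°, so apparent ≤ true as expected).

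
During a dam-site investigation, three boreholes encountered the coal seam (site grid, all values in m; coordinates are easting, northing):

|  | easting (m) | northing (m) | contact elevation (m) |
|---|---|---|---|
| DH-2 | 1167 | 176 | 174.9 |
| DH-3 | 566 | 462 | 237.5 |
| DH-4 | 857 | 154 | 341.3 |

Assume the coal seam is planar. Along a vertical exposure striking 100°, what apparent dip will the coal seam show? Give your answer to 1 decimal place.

Two edge vectors: DH-2→DH-3 = (-601, 286, 62.6), DH-2→DH-4 = (-310, -22, 166.4).
Normal n = (DH-2→DH-3) × (DH-2→DH-4) = (48967.6, 80600.4, 101882).
So ∂z/∂easting = −n_x/n_z = −0.48063 and ∂z/∂northing = −n_y/n_z = −0.79112.
Unit vector along 100° is (sin 100°, cos 100°) = (0.9848, -0.1736).
Slope in that direction = a·(0.9848) + b·(-0.1736) = −0.33595.
Apparent dip = arctan|0.33595| = 18.6° (true dip is 42.8°, so apparent ≤ true as expected).

18.6°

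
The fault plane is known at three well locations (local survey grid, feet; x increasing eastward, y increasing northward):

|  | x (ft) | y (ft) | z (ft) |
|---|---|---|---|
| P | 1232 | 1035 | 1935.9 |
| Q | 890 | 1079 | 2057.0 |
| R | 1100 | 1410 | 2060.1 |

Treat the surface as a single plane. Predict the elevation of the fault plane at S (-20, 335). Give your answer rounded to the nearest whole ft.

2193 ft

Two edge vectors: P→Q = (-342, 44, 121.1), P→R = (-132, 375, 124.2).
Normal n = (P→Q) × (P→R) = (-39947.7, 26491.2, -122442).
So ∂z/∂x = −n_x/n_z = −0.32626 and ∂z/∂y = −n_y/n_z = 0.21636.
Intercept c from P: 1935.9 + 401.95 − 223.93 = 2113.92.
At (-20, 335): z = 6.5 + 72.5 + 2113.92 = 2192.9 ft.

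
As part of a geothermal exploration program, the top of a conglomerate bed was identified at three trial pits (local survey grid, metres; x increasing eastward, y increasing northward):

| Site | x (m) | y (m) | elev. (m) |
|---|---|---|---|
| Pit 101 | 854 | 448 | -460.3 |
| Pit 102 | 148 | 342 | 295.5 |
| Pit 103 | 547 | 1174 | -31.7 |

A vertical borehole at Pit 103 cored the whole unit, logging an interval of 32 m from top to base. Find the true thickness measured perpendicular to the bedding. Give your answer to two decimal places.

Let the plane be z = a·x + b·y + c.
Pit 102−Pit 101: −706a − 106b = 755.8;  Pit 103−Pit 101: −307a + 726b = 428.6.
Solving gives a = −1.08997, b = 0.12945.
|∇z| = √(a²+b²) = 1.09763, so dip δ = arctan(1.09763) = 47.66°.
True thickness = vertical thickness × cos δ = 32 × cos 47.66° = 21.55 m.

21.55 m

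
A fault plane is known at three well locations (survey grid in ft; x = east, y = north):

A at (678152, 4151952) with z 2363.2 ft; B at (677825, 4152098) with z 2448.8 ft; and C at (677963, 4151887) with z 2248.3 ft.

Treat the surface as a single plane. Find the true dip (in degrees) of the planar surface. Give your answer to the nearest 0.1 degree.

Let the plane be z = a·x + b·y + c.
B−A: −327a + 146b = 85.6;  C−A: −189a − 65b = −114.9.
Solving gives a = 0.22951, b = 1.10034.
Gradient magnitude |∇z| = √(a² + b²) = √(0.05268 + 1.21076) = 1.12402.
True dip = arctan(1.12402) = 48.3°, dipping toward SSW (azimuth ≈ 192°).

48.3°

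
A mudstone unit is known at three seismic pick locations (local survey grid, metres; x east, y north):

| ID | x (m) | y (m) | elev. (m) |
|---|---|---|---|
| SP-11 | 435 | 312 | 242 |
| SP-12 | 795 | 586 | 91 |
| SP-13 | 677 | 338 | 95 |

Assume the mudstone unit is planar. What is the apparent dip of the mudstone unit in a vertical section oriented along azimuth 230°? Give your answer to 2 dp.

16.92°

Two edge vectors: SP-11→SP-12 = (360, 274, -151), SP-11→SP-13 = (242, 26, -147).
Normal n = (SP-11→SP-12) × (SP-11→SP-13) = (-36352, 16378, -56948).
So ∂z/∂x = −n_x/n_z = −0.63834 and ∂z/∂y = −n_y/n_z = 0.28760.
Unit vector along 230° is (sin 230°, cos 230°) = (-0.7660, -0.6428).
Slope in that direction = a·(-0.7660) + b·(-0.6428) = 0.30413.
Apparent dip = arctan|0.30413| = 16.92° (true dip is 35.0°, so apparent ≤ true as expected).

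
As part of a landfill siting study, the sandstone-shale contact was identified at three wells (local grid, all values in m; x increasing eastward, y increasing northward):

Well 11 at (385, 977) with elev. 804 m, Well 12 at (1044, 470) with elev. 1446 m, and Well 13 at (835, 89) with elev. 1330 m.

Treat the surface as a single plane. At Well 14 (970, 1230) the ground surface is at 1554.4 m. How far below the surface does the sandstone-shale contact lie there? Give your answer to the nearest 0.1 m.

Two edge vectors: Well 11→Well 12 = (659, -507, 642), Well 11→Well 13 = (450, -888, 526).
Normal n = (Well 11→Well 12) × (Well 11→Well 13) = (303414, -57734, -357042).
So ∂z/∂x = −n_x/n_z = 0.849799 and ∂z/∂y = −n_y/n_z = −0.161701.
Intercept c from Well 11: 804 − 327.17 + 157.98 = 634.81.
At (970, 1230): z_contact = 824.31 − 198.89 + 634.81 = 1260.22 m.
Depth below ground = 1554.4 − 1260.22 = 294.2 m.

294.2 m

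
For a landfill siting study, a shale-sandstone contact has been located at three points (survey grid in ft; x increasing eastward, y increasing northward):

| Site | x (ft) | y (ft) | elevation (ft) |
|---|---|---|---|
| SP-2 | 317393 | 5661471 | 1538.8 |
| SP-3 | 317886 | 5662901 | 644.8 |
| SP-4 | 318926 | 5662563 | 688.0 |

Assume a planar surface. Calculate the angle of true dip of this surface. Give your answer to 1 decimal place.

30.7°

Let the plane be z = a·x + b·y + c.
SP-3−SP-2: 493a + 1430b = −894;  SP-4−SP-2: 1533a + 1092b = −850.8.
Solving gives a = −0.14536, b = −0.57506.
Gradient magnitude |∇z| = √(a² + b²) = √(0.02113 + 0.33070) = 0.59315.
True dip = arctan(0.59315) = 30.7°, dipping toward NNE (azimuth ≈ 014°).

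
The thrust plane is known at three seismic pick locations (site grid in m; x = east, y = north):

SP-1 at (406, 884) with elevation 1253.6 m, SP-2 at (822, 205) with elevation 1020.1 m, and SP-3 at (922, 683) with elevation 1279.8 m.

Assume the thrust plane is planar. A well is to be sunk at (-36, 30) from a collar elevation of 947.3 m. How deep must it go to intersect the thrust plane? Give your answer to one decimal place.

221.6 m

Let the plane be z = a·x + b·y + c.
SP-2−SP-1: 416a − 679b = −233.5;  SP-3−SP-1: 516a − 201b = 26.2.
Solving gives a = 0.24264, b = 0.49254.
Then c = 1253.6 − a·406 − b·884 = 719.68.
At (-36, 30): z_contact = −8.73 + 14.78 + 719.68 = 725.72 m.
Depth below ground = 947.3 − 725.72 = 221.6 m.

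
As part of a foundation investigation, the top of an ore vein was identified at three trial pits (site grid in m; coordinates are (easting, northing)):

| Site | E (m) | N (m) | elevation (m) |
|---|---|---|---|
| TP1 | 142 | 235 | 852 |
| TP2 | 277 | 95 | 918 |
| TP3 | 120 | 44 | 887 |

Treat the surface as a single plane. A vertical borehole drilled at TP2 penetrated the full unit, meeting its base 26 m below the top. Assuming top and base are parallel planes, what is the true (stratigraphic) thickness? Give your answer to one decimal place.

24.6 m

Two edge vectors: TP1→TP2 = (135, -140, 66), TP1→TP3 = (-22, -191, 35).
Normal n = (TP1→TP2) × (TP1→TP3) = (7706, -6177, -28865).
So ∂z/∂E = −n_x/n_z = 0.26697 and ∂z/∂N = −n_y/n_z = −0.21400.
|∇z| = √(a²+b²) = 0.34215, so dip δ = arctan(0.34215) = 18.89°.
True thickness = vertical thickness × cos δ = 26 × cos 18.89° = 24.6 m.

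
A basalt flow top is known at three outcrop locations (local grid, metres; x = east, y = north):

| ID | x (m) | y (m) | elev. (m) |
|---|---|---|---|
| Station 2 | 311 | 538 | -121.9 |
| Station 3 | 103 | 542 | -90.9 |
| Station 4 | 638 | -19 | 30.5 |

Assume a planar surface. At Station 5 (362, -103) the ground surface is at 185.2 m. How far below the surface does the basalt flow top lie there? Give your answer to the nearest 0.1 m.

Let the plane be z = a·x + b·y + c.
Station 3−Station 2: −208a + 4b = 31;  Station 4−Station 2: 327a − 557b = 152.4.
Solving gives a = −0.15606, b = −0.36523.
Then c = -121.9 − a·311 − b·538 = 123.13.
At (362, -103): z_contact = −56.49 + 37.62 + 123.13 = 104.25 m.
Depth below ground = 185.2 − 104.25 = 80.9 m.

80.9 m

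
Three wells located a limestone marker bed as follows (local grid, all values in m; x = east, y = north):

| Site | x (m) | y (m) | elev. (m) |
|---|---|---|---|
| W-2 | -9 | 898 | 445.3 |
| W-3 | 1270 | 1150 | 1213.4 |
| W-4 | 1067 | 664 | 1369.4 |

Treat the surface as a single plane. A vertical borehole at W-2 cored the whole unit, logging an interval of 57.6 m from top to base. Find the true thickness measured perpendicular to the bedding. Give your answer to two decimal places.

41.66 m

Let the plane be z = a·x + b·y + c.
W-3−W-2: 1279a + 252b = 768.1;  W-4−W-2: 1076a − 234b = 924.1.
Solving gives a = 0.72332, b = −0.62311.
|∇z| = √(a²+b²) = 0.95471, so dip δ = arctan(0.95471) = 43.67°.
True thickness = vertical thickness × cos δ = 57.6 × cos 43.67° = 41.66 m.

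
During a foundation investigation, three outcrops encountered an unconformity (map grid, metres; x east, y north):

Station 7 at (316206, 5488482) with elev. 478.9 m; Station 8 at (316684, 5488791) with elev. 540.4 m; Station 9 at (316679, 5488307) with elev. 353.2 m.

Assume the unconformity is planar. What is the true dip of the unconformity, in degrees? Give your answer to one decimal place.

22.1°

Let the plane be z = a·x + b·y + c.
Station 8−Station 7: 478a + 309b = 61.5;  Station 9−Station 7: 473a − 175b = −125.7.
Solving gives a = −0.12218, b = 0.38804.
Gradient magnitude |∇z| = √(a² + b²) = √(0.01493 + 0.15057) = 0.40682.
True dip = arctan(0.40682) = 22.1°, dipping toward SSE (azimuth ≈ 163°).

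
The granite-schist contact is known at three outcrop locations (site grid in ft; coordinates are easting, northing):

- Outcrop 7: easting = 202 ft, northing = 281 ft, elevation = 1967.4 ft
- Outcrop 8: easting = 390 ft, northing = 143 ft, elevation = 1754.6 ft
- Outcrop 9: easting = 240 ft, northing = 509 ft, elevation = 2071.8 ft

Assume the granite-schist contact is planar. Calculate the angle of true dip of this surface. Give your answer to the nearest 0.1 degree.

42.4°

Two edge vectors: Outcrop 7→Outcrop 8 = (188, -138, -212.8), Outcrop 7→Outcrop 9 = (38, 228, 104.4).
Normal n = (Outcrop 7→Outcrop 8) × (Outcrop 7→Outcrop 9) = (34111.2, -27713.6, 48108).
So ∂z/∂easting = −n_x/n_z = −0.70905 and ∂z/∂northing = −n_y/n_z = 0.57607.
Gradient magnitude |∇z| = √(a² + b²) = √(0.50276 + 0.33186) = 0.91357.
True dip = arctan(0.91357) = 42.4°, dipping toward SE (azimuth ≈ 129°).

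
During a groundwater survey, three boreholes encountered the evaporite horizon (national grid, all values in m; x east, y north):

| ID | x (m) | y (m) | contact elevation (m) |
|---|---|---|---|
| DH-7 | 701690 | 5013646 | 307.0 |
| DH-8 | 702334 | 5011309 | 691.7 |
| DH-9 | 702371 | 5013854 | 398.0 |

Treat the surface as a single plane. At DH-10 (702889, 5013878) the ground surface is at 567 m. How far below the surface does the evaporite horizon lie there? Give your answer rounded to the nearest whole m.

Let the plane be z = a·x + b·y + c.
DH-8−DH-7: 644a − 2337b = 384.7;  DH-9−DH-7: 681a + 208b = 91.
Solving gives a = 0.16962808, b = −0.11786886.
Then c = 307 − a·701690 − b·5013646 = 472233.39.
At (702889, 5013878): z_contact = 119229.7 − 590980.1 + 472233.39 = 483.0 m.
Depth below ground = 567 − 483.0 = 84 m.

84 m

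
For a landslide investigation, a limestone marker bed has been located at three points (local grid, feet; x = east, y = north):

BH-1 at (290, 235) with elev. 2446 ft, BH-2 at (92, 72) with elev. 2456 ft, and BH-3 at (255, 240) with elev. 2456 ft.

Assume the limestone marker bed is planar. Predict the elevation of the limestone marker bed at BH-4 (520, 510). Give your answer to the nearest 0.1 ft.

Two edge vectors: BH-1→BH-2 = (-198, -163, 10), BH-1→BH-3 = (-35, 5, 10).
Normal n = (BH-1→BH-2) × (BH-1→BH-3) = (-1680, 1630, -6695).
So ∂z/∂x = −n_x/n_z = −0.25093 and ∂z/∂y = −n_y/n_z = 0.24347.
Intercept c from BH-1: 2446 + 72.77 − 57.21 = 2461.56.
At (520, 510): z = −130.5 + 124.2 + 2461.56 = 2455.2 ft.

2455.2 ft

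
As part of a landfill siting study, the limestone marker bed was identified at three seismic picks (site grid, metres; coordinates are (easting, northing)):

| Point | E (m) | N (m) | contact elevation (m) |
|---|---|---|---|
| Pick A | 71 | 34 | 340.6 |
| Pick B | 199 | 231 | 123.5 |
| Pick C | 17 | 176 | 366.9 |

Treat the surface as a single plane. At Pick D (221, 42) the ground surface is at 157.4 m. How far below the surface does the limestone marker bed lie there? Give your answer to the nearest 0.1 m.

Two edge vectors: Pick A→Pick B = (128, 197, -217.1), Pick A→Pick C = (-54, 142, 26.3).
Normal n = (Pick A→Pick B) × (Pick A→Pick C) = (36009.3, 8357, 28814).
So ∂z/∂E = −n_x/n_z = −1.24972 and ∂z/∂N = −n_y/n_z = −0.29003.
Intercept c from Pick A: 340.6 + 88.73 + 9.86 = 439.19.
At (221, 42): z_contact = −276.19 − 12.18 + 439.19 = 150.82 m.
Depth below ground = 157.4 − 150.82 = 6.6 m.

6.6 m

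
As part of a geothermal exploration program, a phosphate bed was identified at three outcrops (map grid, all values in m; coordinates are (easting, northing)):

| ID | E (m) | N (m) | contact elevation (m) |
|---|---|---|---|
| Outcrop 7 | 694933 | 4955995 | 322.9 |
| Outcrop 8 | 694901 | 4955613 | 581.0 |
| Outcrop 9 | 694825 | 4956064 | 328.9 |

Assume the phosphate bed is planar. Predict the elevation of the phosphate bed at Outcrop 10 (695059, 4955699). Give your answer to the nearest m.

453 m

Two edge vectors: Outcrop 7→Outcrop 8 = (-32, -382, 258.1), Outcrop 7→Outcrop 9 = (-108, 69, 6).
Normal n = (Outcrop 7→Outcrop 8) × (Outcrop 7→Outcrop 9) = (-20100.9, -27682.8, -43464).
So ∂z/∂E = −n_x/n_z = −0.46247239 and ∂z/∂N = −n_y/n_z = −0.63691331.
Intercept c from Outcrop 7: 322.9 + 321387.33 + 3156539.17 = 3478249.39.
At (695059, 4955699): z = −321445.6 − 3156350.6 + 3478249.39 = 453.2 m.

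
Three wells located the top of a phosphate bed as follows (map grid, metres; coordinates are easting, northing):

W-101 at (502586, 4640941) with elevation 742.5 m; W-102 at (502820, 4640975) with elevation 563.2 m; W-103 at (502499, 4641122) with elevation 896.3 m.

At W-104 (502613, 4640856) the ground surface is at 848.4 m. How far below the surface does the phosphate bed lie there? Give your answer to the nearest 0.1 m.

Two edge vectors: W-101→W-102 = (234, 34, -179.3), W-101→W-103 = (-87, 181, 153.8).
Normal n = (W-101→W-102) × (W-101→W-103) = (37682.5, -20390.1, 45312).
So ∂z/∂easting = −n_x/n_z = −0.831622970 and ∂z/∂northing = −n_y/n_z = 0.449993379.
Intercept c from W-101: 742.5 + 417962.06 − 2088392.72 = −1669688.16.
At (502613, 4640856): z_contact = −417984.52 + 2088354.47 − 1669688.16 = 681.80 m.
Depth below ground = 848.4 − 681.80 = 166.6 m.

166.6 m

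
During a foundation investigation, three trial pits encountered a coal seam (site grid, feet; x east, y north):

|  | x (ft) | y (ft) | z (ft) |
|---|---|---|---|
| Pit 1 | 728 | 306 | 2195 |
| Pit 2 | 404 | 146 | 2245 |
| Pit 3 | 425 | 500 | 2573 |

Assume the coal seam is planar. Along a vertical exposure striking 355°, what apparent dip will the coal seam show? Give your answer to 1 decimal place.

45.4°

Let the plane be z = a·x + b·y + c.
Pit 2−Pit 1: −324a − 160b = 50;  Pit 3−Pit 1: −303a + 194b = 378.
Solving gives a = −0.63034, b = 0.96395.
Unit vector along 355° is (sin 355°, cos 355°) = (-0.0872, 0.9962).
Slope in that direction = a·(-0.0872) + b·(0.9962) = 1.01522.
Apparent dip = arctan|1.01522| = 45.4° (true dip is 49.0°, so apparent ≤ true as expected).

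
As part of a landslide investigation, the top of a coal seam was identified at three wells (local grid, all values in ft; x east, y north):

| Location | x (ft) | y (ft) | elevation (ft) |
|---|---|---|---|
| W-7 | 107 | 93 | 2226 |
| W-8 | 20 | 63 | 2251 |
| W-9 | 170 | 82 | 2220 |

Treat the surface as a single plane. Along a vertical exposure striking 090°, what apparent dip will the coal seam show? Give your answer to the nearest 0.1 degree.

9.1°

Let the plane be z = a·x + b·y + c.
W-8−W-7: −87a − 30b = 25;  W-9−W-7: 63a − 11b = −6.
Solving gives a = −0.15982, b = −0.36986.
Unit vector along 090° is (sin 90°, cos 90°) = (1.0000, 0.0000).
Slope in that direction = a·(1.0000) + b·(0.0000) = −0.15982.
Apparent dip = arctan|0.15982| = 9.1° (true dip is 21.9°, so apparent ≤ true as expected).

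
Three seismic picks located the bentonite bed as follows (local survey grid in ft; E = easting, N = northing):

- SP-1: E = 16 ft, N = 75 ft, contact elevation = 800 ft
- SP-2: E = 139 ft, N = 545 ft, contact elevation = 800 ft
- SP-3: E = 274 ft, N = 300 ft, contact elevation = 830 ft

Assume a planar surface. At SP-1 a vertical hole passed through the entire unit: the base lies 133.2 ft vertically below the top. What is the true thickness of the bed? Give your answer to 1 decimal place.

131.6 ft

Two edge vectors: SP-1→SP-2 = (123, 470, 0), SP-1→SP-3 = (258, 225, 30).
Normal n = (SP-1→SP-2) × (SP-1→SP-3) = (14100, -3690, -93585).
So ∂z/∂E = −n_x/n_z = 0.15067 and ∂z/∂N = −n_y/n_z = −0.03943.
|∇z| = √(a²+b²) = 0.15574, so dip δ = arctan(0.15574) = 8.85°.
True thickness = vertical thickness × cos δ = 133.2 × cos 8.85° = 131.6 ft.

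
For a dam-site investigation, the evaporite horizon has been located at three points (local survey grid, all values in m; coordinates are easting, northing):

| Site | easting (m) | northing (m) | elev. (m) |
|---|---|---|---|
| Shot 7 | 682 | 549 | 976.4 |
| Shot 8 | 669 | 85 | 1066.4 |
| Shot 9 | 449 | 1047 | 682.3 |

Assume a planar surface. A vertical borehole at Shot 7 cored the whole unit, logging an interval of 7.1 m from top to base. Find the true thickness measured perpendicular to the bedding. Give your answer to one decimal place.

Two edge vectors: Shot 7→Shot 8 = (-13, -464, 90), Shot 7→Shot 9 = (-233, 498, -294.1).
Normal n = (Shot 7→Shot 8) × (Shot 7→Shot 9) = (91642.4, -24793.3, -114586).
So ∂z/∂easting = −n_x/n_z = 0.79977 and ∂z/∂northing = −n_y/n_z = −0.21637.
|∇z| = √(a²+b²) = 0.82852, so dip δ = arctan(0.82852) = 39.64°.
True thickness = vertical thickness × cos δ = 7.1 × cos 39.64° = 5.5 m.

5.5 m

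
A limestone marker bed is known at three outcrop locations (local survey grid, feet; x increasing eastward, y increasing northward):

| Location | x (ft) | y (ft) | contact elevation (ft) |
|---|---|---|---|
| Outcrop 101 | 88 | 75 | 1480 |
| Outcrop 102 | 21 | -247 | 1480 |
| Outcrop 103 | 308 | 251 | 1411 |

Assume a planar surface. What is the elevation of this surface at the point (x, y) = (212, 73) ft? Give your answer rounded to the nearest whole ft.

1433 ft

Two edge vectors: Outcrop 101→Outcrop 102 = (-67, -322, 0), Outcrop 101→Outcrop 103 = (220, 176, -69).
Normal n = (Outcrop 101→Outcrop 102) × (Outcrop 101→Outcrop 103) = (22218, -4623, 59048).
So ∂z/∂x = −n_x/n_z = −0.37627 and ∂z/∂y = −n_y/n_z = 0.07829.
Intercept c from Outcrop 101: 1480 + 33.11 − 5.87 = 1507.24.
At (212, 73): z = −79.8 + 5.7 + 1507.24 = 1433.2 ft.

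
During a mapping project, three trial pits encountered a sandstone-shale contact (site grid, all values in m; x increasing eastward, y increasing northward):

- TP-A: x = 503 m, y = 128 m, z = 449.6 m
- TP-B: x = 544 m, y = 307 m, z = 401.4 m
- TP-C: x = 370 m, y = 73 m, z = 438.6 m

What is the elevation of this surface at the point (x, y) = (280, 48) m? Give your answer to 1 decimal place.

427.3 m

Let the plane be z = a·x + b·y + c.
TP-B−TP-A: 41a + 179b = −48.2;  TP-C−TP-A: −133a − 55b = −11.
Solving gives a = 0.21437, b = −0.31837.
Then c = 449.6 − a·503 − b·128 = 382.53.
At (280, 48): z = 60.0 − 15.3 + 382.53 = 427.3 m.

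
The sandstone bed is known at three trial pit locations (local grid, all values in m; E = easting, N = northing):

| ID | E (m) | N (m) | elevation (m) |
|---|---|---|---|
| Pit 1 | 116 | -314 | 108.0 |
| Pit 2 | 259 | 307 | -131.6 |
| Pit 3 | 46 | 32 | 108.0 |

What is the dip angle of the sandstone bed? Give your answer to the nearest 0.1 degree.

42.3°

Let the plane be z = a·E + b·N + c.
Pit 2−Pit 1: 143a + 621b = −239.6;  Pit 3−Pit 1: −70a + 346b = 0.
Solving gives a = −0.89191, b = −0.18044.
Gradient magnitude |∇z| = √(a² + b²) = √(0.79551 + 0.03256) = 0.90998.
True dip = arctan(0.90998) = 42.3°, dipping toward ENE (azimuth ≈ 079°).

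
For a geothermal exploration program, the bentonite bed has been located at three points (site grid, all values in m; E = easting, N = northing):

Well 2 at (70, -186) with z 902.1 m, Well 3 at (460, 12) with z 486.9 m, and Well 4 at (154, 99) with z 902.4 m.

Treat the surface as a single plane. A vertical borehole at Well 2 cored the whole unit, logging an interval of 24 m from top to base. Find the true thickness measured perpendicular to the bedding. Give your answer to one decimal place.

Let the plane be z = a·E + b·N + c.
Well 3−Well 2: 390a + 198b = −415.2;  Well 4−Well 2: 84a + 285b = 0.3.
Solving gives a = −1.25258, b = 0.37023.
|∇z| = √(a²+b²) = 1.30615, so dip δ = arctan(1.30615) = 52.56°.
True thickness = vertical thickness × cos δ = 24 × cos 52.56° = 14.6 m.

14.6 m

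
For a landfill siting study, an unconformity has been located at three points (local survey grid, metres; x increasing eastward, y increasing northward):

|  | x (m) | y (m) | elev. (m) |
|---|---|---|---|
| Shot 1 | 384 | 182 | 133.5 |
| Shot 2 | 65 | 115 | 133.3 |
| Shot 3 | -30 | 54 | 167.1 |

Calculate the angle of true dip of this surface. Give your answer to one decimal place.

40.1°

Let the plane be z = a·x + b·y + c.
Shot 2−Shot 1: −319a − 67b = −0.2;  Shot 3−Shot 1: −414a − 128b = 33.6.
Solving gives a = 0.17388, b = −0.82490.
Gradient magnitude |∇z| = √(a² + b²) = √(0.03023 + 0.68045) = 0.84302.
True dip = arctan(0.84302) = 40.1°, dipping toward NNW (azimuth ≈ 348°).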